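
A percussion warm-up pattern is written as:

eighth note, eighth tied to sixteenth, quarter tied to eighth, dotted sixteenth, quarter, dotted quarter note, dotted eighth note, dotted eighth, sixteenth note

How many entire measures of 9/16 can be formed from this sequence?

3

One bar of 9/16 = 18 thirty-second notes.
Express everything in thirty-second notes: eighth note = 4; eighth tied to sixteenth (eighth + sixteenth) = 6; quarter tied to eighth (quarter + eighth) = 12; dotted sixteenth = 3; quarter = 8; dotted quarter note = 12; dotted eighth note = 6; dotted eighth = 6; sixteenth note = 2.
Total: 4 + 6 + 12 + 3 + 8 + 12 + 6 + 6 + 2 = 59.
59 ÷ 18 = 3 complete bars with 5 left over.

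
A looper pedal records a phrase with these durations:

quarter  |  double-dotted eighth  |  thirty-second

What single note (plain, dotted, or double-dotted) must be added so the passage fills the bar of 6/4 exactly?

The bar of 6/4 = 48 thirty-second notes.
Each duration in thirty-second notes: quarter = 8; double-dotted eighth = 7; thirty-second = 1.
Sum: 8 + 7 + 1 = 16.
Remaining: 48 − 16 = 32 thirty-second notes, which is a whole note.

whole note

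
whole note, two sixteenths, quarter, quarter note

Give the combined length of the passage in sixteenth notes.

Each duration in sixteenth notes: whole note = 16; sixteenth = 1; sixteenth = 1; quarter = 4; quarter note = 4.
Sum: 16 + 1 + 1 + 4 + 4 = 26 sixteenth notes.

26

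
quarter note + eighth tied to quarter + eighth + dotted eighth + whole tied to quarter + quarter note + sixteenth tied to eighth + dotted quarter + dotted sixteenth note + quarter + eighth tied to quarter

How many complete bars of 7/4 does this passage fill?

One bar of 7/4 = 56 thirty-second notes.
Working in thirty-second notes: quarter note = 8; eighth tied to quarter (eighth + quarter) = 12; eighth = 4; dotted eighth = 6; whole tied to quarter (whole + quarter) = 40; quarter note = 8; sixteenth tied to eighth (sixteenth + eighth) = 6; dotted quarter = 12; dotted sixteenth note = 3; quarter = 8; eighth tied to quarter (eighth + quarter) = 12.
Total: 8 + 12 + 4 + 6 + 40 + 8 + 6 + 12 + 3 + 8 + 12 = 119.
119 ÷ 56 = 2 complete bars with 7 left over.

2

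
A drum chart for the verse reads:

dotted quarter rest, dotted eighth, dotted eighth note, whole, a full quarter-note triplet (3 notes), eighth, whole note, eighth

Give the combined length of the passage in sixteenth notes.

56

Each duration in sixteenth notes: dotted quarter rest = 6; dotted eighth = 3; dotted eighth note = 3; whole = 16; a full quarter-note triplet (3 notes) (three triplet quarters span one half) = 8; eighth = 2; whole note = 16; eighth = 2.
Total: 6 + 3 + 3 + 16 + 8 + 2 + 16 + 2 = 56 sixteenth notes.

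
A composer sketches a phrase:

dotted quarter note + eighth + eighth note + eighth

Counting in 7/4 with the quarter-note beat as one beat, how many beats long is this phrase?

One quarter-note beat = 2 eighth notes.
In eighth notes: dotted quarter note = 3; eighth = 1; eighth note = 1; eighth = 1.
Altogether 3 + 1 + 1 + 1 = 6.
6 ÷ 2 = 3 beats.

3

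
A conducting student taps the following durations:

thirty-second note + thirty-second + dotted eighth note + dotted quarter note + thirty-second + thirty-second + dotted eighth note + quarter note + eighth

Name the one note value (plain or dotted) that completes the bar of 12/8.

The bar of 12/8 = 48 thirty-second notes.
In thirty-second notes: thirty-second note = 1; thirty-second = 1; dotted eighth note = 6; dotted quarter note = 12; thirty-second = 1; thirty-second = 1; dotted eighth note = 6; quarter note = 8; eighth = 4.
Sum: 1 + 1 + 6 + 12 + 1 + 1 + 6 + 8 + 4 = 40.
Remaining: 48 − 40 = 8 thirty-second notes, which is a quarter note.

quarter note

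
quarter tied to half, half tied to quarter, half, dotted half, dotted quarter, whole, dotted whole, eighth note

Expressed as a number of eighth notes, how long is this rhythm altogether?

Express everything in eighth notes: quarter tied to half (quarter + half) = 6; half tied to quarter (half + quarter) = 6; half = 4; dotted half = 6; dotted quarter = 3; whole = 8; dotted whole = 12; eighth note = 1.
Total: 6 + 6 + 4 + 6 + 3 + 8 + 12 + 1 = 46 eighth notes.

46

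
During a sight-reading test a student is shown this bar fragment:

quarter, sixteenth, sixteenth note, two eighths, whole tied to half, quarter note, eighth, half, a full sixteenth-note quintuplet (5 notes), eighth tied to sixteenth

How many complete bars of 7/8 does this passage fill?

3

One bar of 7/8 = 14 sixteenth notes.
Convert each value to sixteenth notes: quarter = 4; sixteenth = 1; sixteenth note = 1; eighth = 2; eighth = 2; whole tied to half (whole + half) = 24; quarter note = 4; eighth = 2; half = 8; a full sixteenth-note quintuplet (5 notes) (five quintuplet sixteenths span one quarter) = 4; eighth tied to sixteenth (eighth + sixteenth) = 3.
Adding: 4 + 1 + 1 + 2 + 2 + 24 + 4 + 2 + 8 + 4 + 3 = 55.
55 ÷ 14 = 3 complete bars with 13 left over.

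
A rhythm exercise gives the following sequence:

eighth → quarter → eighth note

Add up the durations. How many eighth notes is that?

In eighth notes: eighth = 1; quarter = 2; eighth note = 1.
Sum: 1 + 2 + 1 = 4 eighth notes.

4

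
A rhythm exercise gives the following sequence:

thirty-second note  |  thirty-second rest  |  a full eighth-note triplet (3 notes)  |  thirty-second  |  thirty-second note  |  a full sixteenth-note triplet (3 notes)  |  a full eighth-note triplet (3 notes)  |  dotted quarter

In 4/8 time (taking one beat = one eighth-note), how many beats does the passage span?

One eighth-note beat = 4 thirty-second notes.
Working in thirty-second notes: thirty-second note = 1; thirty-second rest = 1; a full eighth-note triplet (3 notes) (three triplet eighths span one quarter) = 8; thirty-second = 1; thirty-second note = 1; a full sixteenth-note triplet (3 notes) (three triplet sixteenths span one eighth) = 4; a full eighth-note triplet (3 notes) (three triplet eighths span one quarter) = 8; dotted quarter = 12.
Adding: 1 + 1 + 8 + 1 + 1 + 4 + 8 + 12 = 36.
36 ÷ 4 = 9 beats.

9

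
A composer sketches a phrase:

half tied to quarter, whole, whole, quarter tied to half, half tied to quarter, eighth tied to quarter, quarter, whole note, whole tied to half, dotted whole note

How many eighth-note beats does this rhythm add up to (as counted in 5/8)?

71

One eighth-note beat = 2 sixteenth notes.
In sixteenth notes: half tied to quarter (half + quarter) = 12; whole = 16; whole = 16; quarter tied to half (quarter + half) = 12; half tied to quarter (half + quarter) = 12; eighth tied to quarter (eighth + quarter) = 6; quarter = 4; whole note = 16; whole tied to half (whole + half) = 24; dotted whole note = 24.
Altogether 12 + 16 + 16 + 12 + 12 + 6 + 4 + 16 + 24 + 24 = 142.
142 ÷ 2 = 71 beats.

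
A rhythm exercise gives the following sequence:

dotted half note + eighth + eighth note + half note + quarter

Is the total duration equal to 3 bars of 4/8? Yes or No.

One bar of 4/8 = 4 eighth notes, so 3 bars = 12.
Working in eighth notes: dotted half note = 6; eighth = 1; eighth note = 1; half note = 4; quarter = 2.
Adding: 6 + 1 + 1 + 4 + 2 = 14.
14 exceeds 12, so the answer is No.

No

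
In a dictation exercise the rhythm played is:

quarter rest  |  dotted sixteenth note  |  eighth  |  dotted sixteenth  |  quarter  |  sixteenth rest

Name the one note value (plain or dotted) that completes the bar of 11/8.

The bar of 11/8 = 44 thirty-second notes.
Working in thirty-second notes: quarter rest = 8; dotted sixteenth note = 3; eighth = 4; dotted sixteenth = 3; quarter = 8; sixteenth rest = 2.
Sum: 8 + 3 + 4 + 3 + 8 + 2 = 28.
Remaining: 44 − 28 = 16 thirty-second notes, which is a half note.

half note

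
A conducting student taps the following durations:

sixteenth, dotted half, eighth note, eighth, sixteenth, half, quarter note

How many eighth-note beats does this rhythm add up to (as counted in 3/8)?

One eighth-note beat = 2 sixteenth notes.
Convert each value to sixteenth notes: sixteenth = 1; dotted half = 12; eighth note = 2; eighth = 2; sixteenth = 1; half = 8; quarter note = 4.
Sum: 1 + 12 + 2 + 2 + 1 + 8 + 4 = 30.
30 ÷ 2 = 15 beats.

15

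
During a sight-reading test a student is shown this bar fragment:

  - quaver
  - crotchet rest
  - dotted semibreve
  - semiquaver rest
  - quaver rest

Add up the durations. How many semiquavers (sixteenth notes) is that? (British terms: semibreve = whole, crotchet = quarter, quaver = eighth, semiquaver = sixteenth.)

33

Each duration in sixteenth notes: quaver = 2; crotchet rest = 4; dotted semibreve = 24; semiquaver rest = 1; quaver rest = 2.
Altogether 2 + 4 + 24 + 1 + 2 = 33 sixteenth notes.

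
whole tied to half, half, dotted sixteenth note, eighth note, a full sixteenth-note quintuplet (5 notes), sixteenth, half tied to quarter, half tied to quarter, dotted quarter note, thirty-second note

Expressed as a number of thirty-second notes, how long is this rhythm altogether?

142

In thirty-second notes: whole tied to half (whole + half) = 48; half = 16; dotted sixteenth note = 3; eighth note = 4; a full sixteenth-note quintuplet (5 notes) (five quintuplet sixteenths span one quarter) = 8; sixteenth = 2; half tied to quarter (half + quarter) = 24; half tied to quarter (half + quarter) = 24; dotted quarter note = 12; thirty-second note = 1.
Adding: 48 + 16 + 3 + 4 + 8 + 2 + 24 + 24 + 12 + 1 = 142 thirty-second notes.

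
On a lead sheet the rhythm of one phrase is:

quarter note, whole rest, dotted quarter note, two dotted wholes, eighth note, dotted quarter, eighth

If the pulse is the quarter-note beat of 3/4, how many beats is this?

21

One quarter-note beat = 2 eighth notes.
Each duration in eighth notes: quarter note = 2; whole rest = 8; dotted quarter note = 3; dotted whole = 12; dotted whole = 12; eighth note = 1; dotted quarter = 3; eighth = 1.
Adding: 2 + 8 + 3 + 12 + 12 + 1 + 3 + 1 = 42.
42 ÷ 2 = 21 beats.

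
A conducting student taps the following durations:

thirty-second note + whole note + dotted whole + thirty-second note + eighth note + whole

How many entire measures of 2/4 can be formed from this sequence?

One bar of 2/4 = 16 thirty-second notes.
Convert each value to thirty-second notes: thirty-second note = 1; whole note = 32; dotted whole = 48; thirty-second note = 1; eighth note = 4; whole = 32.
Adding: 1 + 32 + 48 + 1 + 4 + 32 = 118.
118 ÷ 16 = 7 complete bars with 6 left over.

7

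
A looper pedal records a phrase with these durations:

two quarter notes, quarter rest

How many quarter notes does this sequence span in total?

3

Working in quarter notes: quarter note = 1; quarter note = 1; quarter rest = 1.
Adding: 1 + 1 + 1 = 3 quarter notes.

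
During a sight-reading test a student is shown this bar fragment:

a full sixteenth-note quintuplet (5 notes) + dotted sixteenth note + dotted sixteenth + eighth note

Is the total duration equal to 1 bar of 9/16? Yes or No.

Yes

One bar of 9/16 = 18 thirty-second notes.
Convert each value to thirty-second notes: a full sixteenth-note quintuplet (5 notes) (five quintuplet sixteenths span one quarter) = 8; dotted sixteenth note = 3; dotted sixteenth = 3; eighth note = 4.
Total: 8 + 3 + 3 + 4 = 18.
18 equals 18, so the answer is Yes.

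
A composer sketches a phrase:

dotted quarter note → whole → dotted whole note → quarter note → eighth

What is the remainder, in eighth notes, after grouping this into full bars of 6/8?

One bar of 6/8 = 6 eighth notes.
Each duration in eighth notes: dotted quarter note = 3; whole = 8; dotted whole note = 12; quarter note = 2; eighth = 1.
Adding: 3 + 8 + 12 + 2 + 1 = 26.
26 ÷ 6 = 4 complete bars with 2 eighth notes remaining.

2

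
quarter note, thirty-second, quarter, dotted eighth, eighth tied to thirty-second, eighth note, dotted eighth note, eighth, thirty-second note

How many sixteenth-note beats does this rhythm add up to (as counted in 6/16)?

One sixteenth-note beat = 2 thirty-second notes.
In thirty-second notes: quarter note = 8; thirty-second = 1; quarter = 8; dotted eighth = 6; eighth tied to thirty-second (eighth + thirty-second) = 5; eighth note = 4; dotted eighth note = 6; eighth = 4; thirty-second note = 1.
Sum: 8 + 1 + 8 + 6 + 5 + 4 + 6 + 4 + 1 = 43.
43 ÷ 2 = 21.5 beats.

21.5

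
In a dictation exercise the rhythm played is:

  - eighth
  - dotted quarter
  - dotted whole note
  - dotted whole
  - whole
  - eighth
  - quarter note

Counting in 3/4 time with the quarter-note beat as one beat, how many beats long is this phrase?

19.5

One quarter-note beat = 2 eighth notes.
Each duration in eighth notes: eighth = 1; dotted quarter = 3; dotted whole note = 12; dotted whole = 12; whole = 8; eighth = 1; quarter note = 2.
Adding: 1 + 3 + 12 + 12 + 8 + 1 + 2 = 39.
39 ÷ 2 = 19.5 beats.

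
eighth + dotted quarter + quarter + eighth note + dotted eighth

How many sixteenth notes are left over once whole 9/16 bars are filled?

One bar of 9/16 = 9 sixteenth notes.
In sixteenth notes: eighth = 2; dotted quarter = 6; quarter = 4; eighth note = 2; dotted eighth = 3.
Sum: 2 + 6 + 4 + 2 + 3 = 17.
17 ÷ 9 = 1 complete bar with 8 sixteenth notes remaining.

8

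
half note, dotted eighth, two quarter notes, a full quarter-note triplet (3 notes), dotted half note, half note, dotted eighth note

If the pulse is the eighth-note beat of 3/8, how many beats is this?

25

One eighth-note beat = 2 sixteenth notes.
Express everything in sixteenth notes: half note = 8; dotted eighth = 3; quarter note = 4; quarter note = 4; a full quarter-note triplet (3 notes) (three triplet quarters span one half) = 8; dotted half note = 12; half note = 8; dotted eighth note = 3.
Sum: 8 + 3 + 4 + 4 + 8 + 12 + 8 + 3 = 50.
50 ÷ 2 = 25 beats.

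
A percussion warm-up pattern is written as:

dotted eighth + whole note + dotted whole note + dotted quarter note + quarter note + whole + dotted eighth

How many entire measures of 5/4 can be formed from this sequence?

One bar of 5/4 = 20 sixteenth notes.
In sixteenth notes: dotted eighth = 3; whole note = 16; dotted whole note = 24; dotted quarter note = 6; quarter note = 4; whole = 16; dotted eighth = 3.
Adding: 3 + 16 + 24 + 6 + 4 + 16 + 3 = 72.
72 ÷ 20 = 3 complete bars with 12 left over.

3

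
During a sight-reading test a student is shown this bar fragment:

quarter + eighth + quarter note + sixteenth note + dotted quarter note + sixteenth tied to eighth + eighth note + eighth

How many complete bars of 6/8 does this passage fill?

One bar of 6/8 = 12 sixteenth notes.
In sixteenth notes: quarter = 4; eighth = 2; quarter note = 4; sixteenth note = 1; dotted quarter note = 6; sixteenth tied to eighth (sixteenth + eighth) = 3; eighth note = 2; eighth = 2.
Altogether 4 + 2 + 4 + 1 + 6 + 3 + 2 + 2 = 24.
24 ÷ 12 = 2 complete bars with 0 left over.

2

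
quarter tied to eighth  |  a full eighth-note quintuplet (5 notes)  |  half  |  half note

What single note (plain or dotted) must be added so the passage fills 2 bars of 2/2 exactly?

2 bars of 2/2 = 16 eighth notes.
In eighth notes: quarter tied to eighth (quarter + eighth) = 3; a full eighth-note quintuplet (5 notes) (five quintuplet eighths span one half) = 4; half = 4; half note = 4.
Sum: 3 + 4 + 4 + 4 = 15.
Remaining: 16 − 15 = 1 eighth note, which is a eighth note.

eighth note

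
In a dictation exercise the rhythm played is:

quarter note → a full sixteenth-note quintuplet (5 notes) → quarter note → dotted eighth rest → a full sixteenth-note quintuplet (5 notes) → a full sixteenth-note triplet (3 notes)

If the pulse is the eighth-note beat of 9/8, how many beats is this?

10.5

One eighth-note beat = 2 sixteenth notes.
Express everything in sixteenth notes: quarter note = 4; a full sixteenth-note quintuplet (5 notes) (five quintuplet sixteenths span one quarter) = 4; quarter note = 4; dotted eighth rest = 3; a full sixteenth-note quintuplet (5 notes) (five quintuplet sixteenths span one quarter) = 4; a full sixteenth-note triplet (3 notes) (three triplet sixteenths span one eighth) = 2.
Total: 4 + 4 + 4 + 3 + 4 + 2 = 21.
21 ÷ 2 = 10.5 beats.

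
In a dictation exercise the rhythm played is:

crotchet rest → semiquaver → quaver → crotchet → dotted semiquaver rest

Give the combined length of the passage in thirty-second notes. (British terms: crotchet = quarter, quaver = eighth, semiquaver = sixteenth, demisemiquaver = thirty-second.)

25

Working in thirty-second notes: crotchet rest = 8; semiquaver = 2; quaver = 4; crotchet = 8; dotted semiquaver rest = 3.
Altogether 8 + 2 + 4 + 8 + 3 = 25 thirty-second notes.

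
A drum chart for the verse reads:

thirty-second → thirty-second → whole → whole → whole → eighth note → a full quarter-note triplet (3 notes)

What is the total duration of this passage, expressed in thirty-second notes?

Express everything in thirty-second notes: thirty-second = 1; thirty-second = 1; whole = 32; whole = 32; whole = 32; eighth note = 4; a full quarter-note triplet (3 notes) (three triplet quarters span one half) = 16.
Sum: 1 + 1 + 32 + 32 + 32 + 4 + 16 = 118 thirty-second notes.

118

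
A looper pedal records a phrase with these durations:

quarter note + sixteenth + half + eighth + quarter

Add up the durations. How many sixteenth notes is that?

Convert each value to sixteenth notes: quarter note = 4; sixteenth = 1; half = 8; eighth = 2; quarter = 4.
Total: 4 + 1 + 8 + 2 + 4 = 19 sixteenth notes.

19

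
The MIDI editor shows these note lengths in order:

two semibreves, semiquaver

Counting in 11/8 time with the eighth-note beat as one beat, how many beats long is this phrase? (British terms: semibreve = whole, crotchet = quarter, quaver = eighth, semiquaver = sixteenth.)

16.5

One eighth-note beat = 2 sixteenth notes.
Working in sixteenth notes: semibreve = 16; semibreve = 16; semiquaver = 1.
Sum: 16 + 16 + 1 = 33.
33 ÷ 2 = 16.5 beats.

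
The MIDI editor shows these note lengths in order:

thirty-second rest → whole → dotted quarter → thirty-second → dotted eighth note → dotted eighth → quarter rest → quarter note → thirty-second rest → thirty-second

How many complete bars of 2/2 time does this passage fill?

2

One bar of 2/2 = 32 thirty-second notes.
In thirty-second notes: thirty-second rest = 1; whole = 32; dotted quarter = 12; thirty-second = 1; dotted eighth note = 6; dotted eighth = 6; quarter rest = 8; quarter note = 8; thirty-second rest = 1; thirty-second = 1.
Altogether 1 + 32 + 12 + 1 + 6 + 6 + 8 + 8 + 1 + 1 = 76.
76 ÷ 32 = 2 complete bars with 12 left over.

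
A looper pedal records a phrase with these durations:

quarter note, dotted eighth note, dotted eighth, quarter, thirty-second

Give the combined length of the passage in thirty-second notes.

29

In thirty-second notes: quarter note = 8; dotted eighth note = 6; dotted eighth = 6; quarter = 8; thirty-second = 1.
Altogether 8 + 6 + 6 + 8 + 1 = 29 thirty-second notes.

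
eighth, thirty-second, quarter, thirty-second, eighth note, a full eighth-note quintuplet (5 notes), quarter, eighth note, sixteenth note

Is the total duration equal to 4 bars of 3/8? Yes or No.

Yes

One bar of 3/8 = 12 thirty-second notes, so 4 bars = 48.
Each duration in thirty-second notes: eighth = 4; thirty-second = 1; quarter = 8; thirty-second = 1; eighth note = 4; a full eighth-note quintuplet (5 notes) (five quintuplet eighths span one half) = 16; quarter = 8; eighth note = 4; sixteenth note = 2.
Altogether 4 + 1 + 8 + 1 + 4 + 16 + 8 + 4 + 2 = 48.
48 equals 48, so the answer is Yes.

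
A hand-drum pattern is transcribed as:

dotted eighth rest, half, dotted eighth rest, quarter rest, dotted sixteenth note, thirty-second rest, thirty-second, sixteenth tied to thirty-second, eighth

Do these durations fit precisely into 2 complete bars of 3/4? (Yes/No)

One bar of 3/4 = 24 thirty-second notes, so 2 bars = 48.
Convert each value to thirty-second notes: dotted eighth rest = 6; half = 16; dotted eighth rest = 6; quarter rest = 8; dotted sixteenth note = 3; thirty-second rest = 1; thirty-second = 1; sixteenth tied to thirty-second (sixteenth + thirty-second) = 3; eighth = 4.
Sum: 6 + 16 + 6 + 8 + 3 + 1 + 1 + 3 + 4 = 48.
48 equals 48, so the answer is Yes.

Yes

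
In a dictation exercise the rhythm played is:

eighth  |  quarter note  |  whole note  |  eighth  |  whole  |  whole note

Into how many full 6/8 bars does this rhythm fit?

4

One bar of 6/8 = 6 eighth notes.
Express everything in eighth notes: eighth = 1; quarter note = 2; whole note = 8; eighth = 1; whole = 8; whole note = 8.
Total: 1 + 2 + 8 + 1 + 8 + 8 = 28.
28 ÷ 6 = 4 complete bars with 4 left over.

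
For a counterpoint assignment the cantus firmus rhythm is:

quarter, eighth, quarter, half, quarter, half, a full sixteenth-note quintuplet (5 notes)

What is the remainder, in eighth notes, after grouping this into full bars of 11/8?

One bar of 11/8 = 11 eighth notes.
Convert each value to eighth notes: quarter = 2; eighth = 1; quarter = 2; half = 4; quarter = 2; half = 4; a full sixteenth-note quintuplet (5 notes) (five quintuplet sixteenths span one quarter) = 2.
Total: 2 + 1 + 2 + 4 + 2 + 4 + 2 = 17.
17 ÷ 11 = 1 complete bar with 6 eighth notes remaining.

6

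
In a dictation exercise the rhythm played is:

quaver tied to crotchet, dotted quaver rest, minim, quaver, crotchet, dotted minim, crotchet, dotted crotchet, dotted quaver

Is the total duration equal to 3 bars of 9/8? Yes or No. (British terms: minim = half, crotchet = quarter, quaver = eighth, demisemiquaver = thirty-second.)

No

One bar of 9/8 = 18 sixteenth notes, so 3 bars = 54.
Express everything in sixteenth notes: quaver tied to crotchet (quaver + crotchet) = 6; dotted quaver rest = 3; minim = 8; quaver = 2; crotchet = 4; dotted minim = 12; crotchet = 4; dotted crotchet = 6; dotted quaver = 3.
Total: 6 + 3 + 8 + 2 + 4 + 12 + 4 + 6 + 3 = 48.
48 falls short of 54, so the answer is No.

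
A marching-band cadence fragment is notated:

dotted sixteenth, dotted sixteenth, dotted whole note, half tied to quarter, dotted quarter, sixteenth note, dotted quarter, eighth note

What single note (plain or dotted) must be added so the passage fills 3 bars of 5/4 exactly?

3 bars of 5/4 = 120 thirty-second notes.
In thirty-second notes: dotted sixteenth = 3; dotted sixteenth = 3; dotted whole note = 48; half tied to quarter (half + quarter) = 24; dotted quarter = 12; sixteenth note = 2; dotted quarter = 12; eighth note = 4.
Total: 3 + 3 + 48 + 24 + 12 + 2 + 12 + 4 = 108.
Remaining: 120 − 108 = 12 thirty-second notes, which is a dotted quarter note.

dotted quarter note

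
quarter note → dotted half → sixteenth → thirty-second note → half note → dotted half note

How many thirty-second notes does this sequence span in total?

Each duration in thirty-second notes: quarter note = 8; dotted half = 24; sixteenth = 2; thirty-second note = 1; half note = 16; dotted half note = 24.
Sum: 8 + 24 + 2 + 1 + 16 + 24 = 75 thirty-second notes.

75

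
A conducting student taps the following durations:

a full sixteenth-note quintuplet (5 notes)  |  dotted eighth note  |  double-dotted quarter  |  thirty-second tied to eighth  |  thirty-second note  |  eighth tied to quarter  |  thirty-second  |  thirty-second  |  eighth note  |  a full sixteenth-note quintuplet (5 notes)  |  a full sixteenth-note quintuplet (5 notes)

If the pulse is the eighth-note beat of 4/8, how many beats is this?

One eighth-note beat = 4 thirty-second notes.
Convert each value to thirty-second notes: a full sixteenth-note quintuplet (5 notes) (five quintuplet sixteenths span one quarter) = 8; dotted eighth note = 6; double-dotted quarter = 14; thirty-second tied to eighth (thirty-second + eighth) = 5; thirty-second note = 1; eighth tied to quarter (eighth + quarter) = 12; thirty-second = 1; thirty-second = 1; eighth note = 4; a full sixteenth-note quintuplet (5 notes) (five quintuplet sixteenths span one quarter) = 8; a full sixteenth-note quintuplet (5 notes) (five quintuplet sixteenths span one quarter) = 8.
Total: 8 + 6 + 14 + 5 + 1 + 12 + 1 + 1 + 4 + 8 + 8 = 68.
68 ÷ 4 = 17 beats.

17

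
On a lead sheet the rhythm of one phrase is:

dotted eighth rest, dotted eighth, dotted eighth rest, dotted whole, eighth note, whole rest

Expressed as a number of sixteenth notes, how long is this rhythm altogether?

In sixteenth notes: dotted eighth rest = 3; dotted eighth = 3; dotted eighth rest = 3; dotted whole = 24; eighth note = 2; whole rest = 16.
Sum: 3 + 3 + 3 + 24 + 2 + 16 = 51 sixteenth notes.

51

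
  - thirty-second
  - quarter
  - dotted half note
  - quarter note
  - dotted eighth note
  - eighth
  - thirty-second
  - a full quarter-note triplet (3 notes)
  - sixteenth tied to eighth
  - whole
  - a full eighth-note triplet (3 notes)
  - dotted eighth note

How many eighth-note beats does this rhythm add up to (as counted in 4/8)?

30

One eighth-note beat = 4 thirty-second notes.
Express everything in thirty-second notes: thirty-second = 1; quarter = 8; dotted half note = 24; quarter note = 8; dotted eighth note = 6; eighth = 4; thirty-second = 1; a full quarter-note triplet (3 notes) (three triplet quarters span one half) = 16; sixteenth tied to eighth (sixteenth + eighth) = 6; whole = 32; a full eighth-note triplet (3 notes) (three triplet eighths span one quarter) = 8; dotted eighth note = 6.
Adding: 1 + 8 + 24 + 8 + 6 + 4 + 1 + 16 + 6 + 32 + 8 + 6 = 120.
120 ÷ 4 = 30 beats.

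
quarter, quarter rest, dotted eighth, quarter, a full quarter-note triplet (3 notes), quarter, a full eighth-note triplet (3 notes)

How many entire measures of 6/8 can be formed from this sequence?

2

One bar of 6/8 = 12 sixteenth notes.
Working in sixteenth notes: quarter = 4; quarter rest = 4; dotted eighth = 3; quarter = 4; a full quarter-note triplet (3 notes) (three triplet quarters span one half) = 8; quarter = 4; a full eighth-note triplet (3 notes) (three triplet eighths span one quarter) = 4.
Adding: 4 + 4 + 3 + 4 + 8 + 4 + 4 = 31.
31 ÷ 12 = 2 complete bars with 7 left over.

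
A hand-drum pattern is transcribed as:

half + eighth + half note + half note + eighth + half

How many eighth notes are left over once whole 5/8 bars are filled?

3

One bar of 5/8 = 5 eighth notes.
Working in eighth notes: half = 4; eighth = 1; half note = 4; half note = 4; eighth = 1; half = 4.
Altogether 4 + 1 + 4 + 4 + 1 + 4 = 18.
18 ÷ 5 = 3 complete bars with 3 eighth notes remaining.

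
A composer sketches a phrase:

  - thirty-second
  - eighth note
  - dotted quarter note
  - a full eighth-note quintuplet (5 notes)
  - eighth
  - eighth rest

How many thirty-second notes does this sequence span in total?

41

In thirty-second notes: thirty-second = 1; eighth note = 4; dotted quarter note = 12; a full eighth-note quintuplet (5 notes) (five quintuplet eighths span one half) = 16; eighth = 4; eighth rest = 4.
Sum: 1 + 4 + 12 + 16 + 4 + 4 = 41 thirty-second notes.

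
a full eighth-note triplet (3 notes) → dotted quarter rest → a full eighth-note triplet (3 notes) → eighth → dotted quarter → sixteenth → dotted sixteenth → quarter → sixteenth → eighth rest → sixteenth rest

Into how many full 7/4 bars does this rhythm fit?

1

One bar of 7/4 = 56 thirty-second notes.
Each duration in thirty-second notes: a full eighth-note triplet (3 notes) (three triplet eighths span one quarter) = 8; dotted quarter rest = 12; a full eighth-note triplet (3 notes) (three triplet eighths span one quarter) = 8; eighth = 4; dotted quarter = 12; sixteenth = 2; dotted sixteenth = 3; quarter = 8; sixteenth = 2; eighth rest = 4; sixteenth rest = 2.
Total: 8 + 12 + 8 + 4 + 12 + 2 + 3 + 8 + 2 + 4 + 2 = 65.
65 ÷ 56 = 1 complete bar with 9 left over.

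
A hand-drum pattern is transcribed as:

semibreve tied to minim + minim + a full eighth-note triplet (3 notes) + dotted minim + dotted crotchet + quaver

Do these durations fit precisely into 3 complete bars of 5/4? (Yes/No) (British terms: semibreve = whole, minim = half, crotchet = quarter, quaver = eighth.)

One bar of 5/4 = 10 eighth notes, so 3 bars = 30.
Each duration in eighth notes: semibreve tied to minim (semibreve + minim) = 12; minim = 4; a full eighth-note triplet (3 notes) (three triplet eighths span one quarter) = 2; dotted minim = 6; dotted crotchet = 3; quaver = 1.
Altogether 12 + 4 + 2 + 6 + 3 + 1 = 28.
28 falls short of 30, so the answer is No.

No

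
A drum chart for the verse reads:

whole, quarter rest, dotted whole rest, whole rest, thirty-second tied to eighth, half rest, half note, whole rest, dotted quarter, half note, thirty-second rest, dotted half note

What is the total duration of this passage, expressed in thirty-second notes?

Working in thirty-second notes: whole = 32; quarter rest = 8; dotted whole rest = 48; whole rest = 32; thirty-second tied to eighth (thirty-second + eighth) = 5; half rest = 16; half note = 16; whole rest = 32; dotted quarter = 12; half note = 16; thirty-second rest = 1; dotted half note = 24.
Sum: 32 + 8 + 48 + 32 + 5 + 16 + 16 + 32 + 12 + 16 + 1 + 24 = 242 thirty-second notes.

242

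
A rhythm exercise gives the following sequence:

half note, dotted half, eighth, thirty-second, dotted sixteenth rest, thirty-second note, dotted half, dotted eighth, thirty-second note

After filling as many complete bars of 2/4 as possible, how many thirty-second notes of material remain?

One bar of 2/4 = 16 thirty-second notes.
Express everything in thirty-second notes: half note = 16; dotted half = 24; eighth = 4; thirty-second = 1; dotted sixteenth rest = 3; thirty-second note = 1; dotted half = 24; dotted eighth = 6; thirty-second note = 1.
Adding: 16 + 24 + 4 + 1 + 3 + 1 + 24 + 6 + 1 = 80.
80 ÷ 16 = 5 complete bars with 0 thirty-second notes remaining.

0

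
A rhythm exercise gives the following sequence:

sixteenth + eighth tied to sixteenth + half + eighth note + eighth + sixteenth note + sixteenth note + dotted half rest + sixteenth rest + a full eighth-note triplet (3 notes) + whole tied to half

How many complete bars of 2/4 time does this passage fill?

7

One bar of 2/4 = 8 sixteenth notes.
Working in sixteenth notes: sixteenth = 1; eighth tied to sixteenth (eighth + sixteenth) = 3; half = 8; eighth note = 2; eighth = 2; sixteenth note = 1; sixteenth note = 1; dotted half rest = 12; sixteenth rest = 1; a full eighth-note triplet (3 notes) (three triplet eighths span one quarter) = 4; whole tied to half (whole + half) = 24.
Adding: 1 + 3 + 8 + 2 + 2 + 1 + 1 + 12 + 1 + 4 + 24 = 59.
59 ÷ 8 = 7 complete bars with 3 left over.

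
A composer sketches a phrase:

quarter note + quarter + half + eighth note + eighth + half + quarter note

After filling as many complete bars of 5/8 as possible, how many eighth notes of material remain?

1

One bar of 5/8 = 5 eighth notes.
Express everything in eighth notes: quarter note = 2; quarter = 2; half = 4; eighth note = 1; eighth = 1; half = 4; quarter note = 2.
Total: 2 + 2 + 4 + 1 + 1 + 4 + 2 = 16.
16 ÷ 5 = 3 complete bars with 1 eighth note remaining.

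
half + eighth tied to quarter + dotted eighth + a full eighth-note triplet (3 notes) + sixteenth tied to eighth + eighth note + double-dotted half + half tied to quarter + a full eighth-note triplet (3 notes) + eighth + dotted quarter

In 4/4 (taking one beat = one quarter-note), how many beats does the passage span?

16

One quarter-note beat = 4 sixteenth notes.
Convert each value to sixteenth notes: half = 8; eighth tied to quarter (eighth + quarter) = 6; dotted eighth = 3; a full eighth-note triplet (3 notes) (three triplet eighths span one quarter) = 4; sixteenth tied to eighth (sixteenth + eighth) = 3; eighth note = 2; double-dotted half = 14; half tied to quarter (half + quarter) = 12; a full eighth-note triplet (3 notes) (three triplet eighths span one quarter) = 4; eighth = 2; dotted quarter = 6.
Adding: 8 + 6 + 3 + 4 + 3 + 2 + 14 + 12 + 4 + 2 + 6 = 64.
64 ÷ 4 = 16 beats.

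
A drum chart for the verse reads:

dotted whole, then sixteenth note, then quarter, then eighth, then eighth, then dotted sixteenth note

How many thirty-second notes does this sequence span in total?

Working in thirty-second notes: dotted whole = 48; sixteenth note = 2; quarter = 8; eighth = 4; eighth = 4; dotted sixteenth note = 3.
Adding: 48 + 2 + 8 + 4 + 4 + 3 = 69 thirty-second notes.

69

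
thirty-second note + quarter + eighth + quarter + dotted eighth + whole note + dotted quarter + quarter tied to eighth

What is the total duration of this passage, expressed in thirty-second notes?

83

Convert each value to thirty-second notes: thirty-second note = 1; quarter = 8; eighth = 4; quarter = 8; dotted eighth = 6; whole note = 32; dotted quarter = 12; quarter tied to eighth (quarter + eighth) = 12.
Total: 1 + 8 + 4 + 8 + 6 + 32 + 12 + 12 = 83 thirty-second notes.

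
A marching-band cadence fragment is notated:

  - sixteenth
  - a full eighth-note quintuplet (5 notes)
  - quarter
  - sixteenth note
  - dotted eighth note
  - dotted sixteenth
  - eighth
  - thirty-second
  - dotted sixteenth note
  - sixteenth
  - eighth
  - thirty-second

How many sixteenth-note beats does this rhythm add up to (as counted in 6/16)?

26

One sixteenth-note beat = 2 thirty-second notes.
Each duration in thirty-second notes: sixteenth = 2; a full eighth-note quintuplet (5 notes) (five quintuplet eighths span one half) = 16; quarter = 8; sixteenth note = 2; dotted eighth note = 6; dotted sixteenth = 3; eighth = 4; thirty-second = 1; dotted sixteenth note = 3; sixteenth = 2; eighth = 4; thirty-second = 1.
Adding: 2 + 16 + 8 + 2 + 6 + 3 + 4 + 1 + 3 + 2 + 4 + 1 = 52.
52 ÷ 2 = 26 beats.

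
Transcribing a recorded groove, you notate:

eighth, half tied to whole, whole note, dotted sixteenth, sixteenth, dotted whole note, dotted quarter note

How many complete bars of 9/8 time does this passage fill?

4

One bar of 9/8 = 36 thirty-second notes.
Convert each value to thirty-second notes: eighth = 4; half tied to whole (half + whole) = 48; whole note = 32; dotted sixteenth = 3; sixteenth = 2; dotted whole note = 48; dotted quarter note = 12.
Altogether 4 + 48 + 32 + 3 + 2 + 48 + 12 = 149.
149 ÷ 36 = 4 complete bars with 5 left over.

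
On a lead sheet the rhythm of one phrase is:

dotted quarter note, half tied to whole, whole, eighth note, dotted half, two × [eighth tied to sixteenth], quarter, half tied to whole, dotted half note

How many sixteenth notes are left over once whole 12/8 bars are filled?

One bar of 12/8 = 24 sixteenth notes.
In sixteenth notes: dotted quarter note = 6; half tied to whole (half + whole) = 24; whole = 16; eighth note = 2; dotted half = 12; eighth tied to sixteenth (eighth + sixteenth) = 3; eighth tied to sixteenth (eighth + sixteenth) = 3; quarter = 4; half tied to whole (half + whole) = 24; dotted half note = 12.
Total: 6 + 24 + 16 + 2 + 12 + 3 + 3 + 4 + 24 + 12 = 106.
106 ÷ 24 = 4 complete bars with 10 sixteenth notes remaining.

10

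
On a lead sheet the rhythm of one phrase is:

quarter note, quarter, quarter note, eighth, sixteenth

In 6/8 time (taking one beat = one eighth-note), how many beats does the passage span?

7.5

One eighth-note beat = 2 sixteenth notes.
In sixteenth notes: quarter note = 4; quarter = 4; quarter note = 4; eighth = 2; sixteenth = 1.
Sum: 4 + 4 + 4 + 2 + 1 = 15.
15 ÷ 2 = 7.5 beats.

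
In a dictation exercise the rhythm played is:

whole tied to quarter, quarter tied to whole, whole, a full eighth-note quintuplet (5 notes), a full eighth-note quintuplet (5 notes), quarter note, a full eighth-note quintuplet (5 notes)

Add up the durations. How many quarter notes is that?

Working in quarter notes: whole tied to quarter (whole + quarter) = 5; quarter tied to whole (quarter + whole) = 5; whole = 4; a full eighth-note quintuplet (5 notes) (five quintuplet eighths span one half) = 2; a full eighth-note quintuplet (5 notes) (five quintuplet eighths span one half) = 2; quarter note = 1; a full eighth-note quintuplet (5 notes) (five quintuplet eighths span one half) = 2.
Adding: 5 + 5 + 4 + 2 + 2 + 1 + 2 = 21 quarter notes.

21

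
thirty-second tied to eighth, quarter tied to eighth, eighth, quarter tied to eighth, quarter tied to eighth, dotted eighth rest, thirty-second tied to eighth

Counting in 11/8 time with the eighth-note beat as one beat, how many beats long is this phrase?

14

One eighth-note beat = 4 thirty-second notes.
Express everything in thirty-second notes: thirty-second tied to eighth (thirty-second + eighth) = 5; quarter tied to eighth (quarter + eighth) = 12; eighth = 4; quarter tied to eighth (quarter + eighth) = 12; quarter tied to eighth (quarter + eighth) = 12; dotted eighth rest = 6; thirty-second tied to eighth (thirty-second + eighth) = 5.
Sum: 5 + 12 + 4 + 12 + 12 + 6 + 5 = 56.
56 ÷ 4 = 14 beats.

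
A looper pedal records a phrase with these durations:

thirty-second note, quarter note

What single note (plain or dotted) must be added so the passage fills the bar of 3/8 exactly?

The bar of 3/8 = 12 thirty-second notes.
Each duration in thirty-second notes: thirty-second note = 1; quarter note = 8.
Sum: 1 + 8 = 9.
Remaining: 12 − 9 = 3 thirty-second notes, which is a dotted sixteenth note.

dotted sixteenth note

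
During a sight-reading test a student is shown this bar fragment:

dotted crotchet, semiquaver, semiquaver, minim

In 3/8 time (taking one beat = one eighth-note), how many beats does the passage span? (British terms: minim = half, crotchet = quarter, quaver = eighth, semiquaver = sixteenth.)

8

One eighth-note beat = 2 sixteenth notes.
In sixteenth notes: dotted crotchet = 6; semiquaver = 1; semiquaver = 1; minim = 8.
Altogether 6 + 1 + 1 + 8 = 16.
16 ÷ 2 = 8 beats.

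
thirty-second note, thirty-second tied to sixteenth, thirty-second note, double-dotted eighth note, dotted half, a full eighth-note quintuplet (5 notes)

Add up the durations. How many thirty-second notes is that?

Express everything in thirty-second notes: thirty-second note = 1; thirty-second tied to sixteenth (thirty-second + sixteenth) = 3; thirty-second note = 1; double-dotted eighth note = 7; dotted half = 24; a full eighth-note quintuplet (5 notes) (five quintuplet eighths span one half) = 16.
Altogether 1 + 3 + 1 + 7 + 24 + 16 = 52 thirty-second notes.

52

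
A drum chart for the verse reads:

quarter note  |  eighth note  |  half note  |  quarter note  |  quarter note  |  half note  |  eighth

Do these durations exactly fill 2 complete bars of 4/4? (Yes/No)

Yes

One bar of 4/4 = 8 eighth notes, so 2 bars = 16.
In eighth notes: quarter note = 2; eighth note = 1; half note = 4; quarter note = 2; quarter note = 2; half note = 4; eighth = 1.
Altogether 2 + 1 + 4 + 2 + 2 + 4 + 1 = 16.
16 equals 16, so the answer is Yes.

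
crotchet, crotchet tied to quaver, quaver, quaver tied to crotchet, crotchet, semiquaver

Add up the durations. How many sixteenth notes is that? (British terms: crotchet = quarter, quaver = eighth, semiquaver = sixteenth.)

In sixteenth notes: crotchet = 4; crotchet tied to quaver (crotchet + quaver) = 6; quaver = 2; quaver tied to crotchet (quaver + crotchet) = 6; crotchet = 4; semiquaver = 1.
Adding: 4 + 6 + 2 + 6 + 4 + 1 = 23 sixteenth notes.

23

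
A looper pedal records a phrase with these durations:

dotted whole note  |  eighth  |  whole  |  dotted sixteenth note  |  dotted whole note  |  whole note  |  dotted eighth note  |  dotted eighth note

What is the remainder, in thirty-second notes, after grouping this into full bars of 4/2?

51

One bar of 4/2 = 64 thirty-second notes.
Working in thirty-second notes: dotted whole note = 48; eighth = 4; whole = 32; dotted sixteenth note = 3; dotted whole note = 48; whole note = 32; dotted eighth note = 6; dotted eighth note = 6.
Sum: 48 + 4 + 32 + 3 + 48 + 32 + 6 + 6 = 179.
179 ÷ 64 = 2 complete bars with 51 thirty-second notes remaining.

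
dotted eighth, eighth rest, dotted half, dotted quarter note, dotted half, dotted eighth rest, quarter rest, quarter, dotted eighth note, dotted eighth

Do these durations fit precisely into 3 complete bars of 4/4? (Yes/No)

One bar of 4/4 = 16 sixteenth notes, so 3 bars = 48.
Each duration in sixteenth notes: dotted eighth = 3; eighth rest = 2; dotted half = 12; dotted quarter note = 6; dotted half = 12; dotted eighth rest = 3; quarter rest = 4; quarter = 4; dotted eighth note = 3; dotted eighth = 3.
Adding: 3 + 2 + 12 + 6 + 12 + 3 + 4 + 4 + 3 + 3 = 52.
52 exceeds 48, so the answer is No.

No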